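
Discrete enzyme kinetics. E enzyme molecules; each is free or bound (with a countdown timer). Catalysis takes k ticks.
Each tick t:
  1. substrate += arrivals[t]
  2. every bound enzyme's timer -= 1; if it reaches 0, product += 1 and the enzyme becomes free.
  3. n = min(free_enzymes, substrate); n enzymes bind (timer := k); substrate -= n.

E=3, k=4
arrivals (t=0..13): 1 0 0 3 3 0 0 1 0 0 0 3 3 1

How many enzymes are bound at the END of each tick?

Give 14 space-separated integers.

Answer: 1 1 1 3 3 3 3 3 3 3 3 3 3 3

Derivation:
t=0: arr=1 -> substrate=0 bound=1 product=0
t=1: arr=0 -> substrate=0 bound=1 product=0
t=2: arr=0 -> substrate=0 bound=1 product=0
t=3: arr=3 -> substrate=1 bound=3 product=0
t=4: arr=3 -> substrate=3 bound=3 product=1
t=5: arr=0 -> substrate=3 bound=3 product=1
t=6: arr=0 -> substrate=3 bound=3 product=1
t=7: arr=1 -> substrate=2 bound=3 product=3
t=8: arr=0 -> substrate=1 bound=3 product=4
t=9: arr=0 -> substrate=1 bound=3 product=4
t=10: arr=0 -> substrate=1 bound=3 product=4
t=11: arr=3 -> substrate=2 bound=3 product=6
t=12: arr=3 -> substrate=4 bound=3 product=7
t=13: arr=1 -> substrate=5 bound=3 product=7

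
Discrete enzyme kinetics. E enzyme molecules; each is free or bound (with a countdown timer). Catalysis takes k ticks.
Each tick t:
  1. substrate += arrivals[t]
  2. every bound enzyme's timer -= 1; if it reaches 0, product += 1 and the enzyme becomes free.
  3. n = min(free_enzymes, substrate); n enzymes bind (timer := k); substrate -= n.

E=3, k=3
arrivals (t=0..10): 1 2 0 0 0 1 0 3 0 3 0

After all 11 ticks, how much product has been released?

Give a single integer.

t=0: arr=1 -> substrate=0 bound=1 product=0
t=1: arr=2 -> substrate=0 bound=3 product=0
t=2: arr=0 -> substrate=0 bound=3 product=0
t=3: arr=0 -> substrate=0 bound=2 product=1
t=4: arr=0 -> substrate=0 bound=0 product=3
t=5: arr=1 -> substrate=0 bound=1 product=3
t=6: arr=0 -> substrate=0 bound=1 product=3
t=7: arr=3 -> substrate=1 bound=3 product=3
t=8: arr=0 -> substrate=0 bound=3 product=4
t=9: arr=3 -> substrate=3 bound=3 product=4
t=10: arr=0 -> substrate=1 bound=3 product=6

Answer: 6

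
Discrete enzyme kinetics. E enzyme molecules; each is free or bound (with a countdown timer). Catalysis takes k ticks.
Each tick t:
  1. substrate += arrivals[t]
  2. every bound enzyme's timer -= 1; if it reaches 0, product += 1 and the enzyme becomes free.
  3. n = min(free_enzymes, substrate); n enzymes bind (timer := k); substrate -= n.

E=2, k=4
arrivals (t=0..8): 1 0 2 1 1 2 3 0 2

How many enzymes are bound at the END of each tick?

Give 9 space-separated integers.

t=0: arr=1 -> substrate=0 bound=1 product=0
t=1: arr=0 -> substrate=0 bound=1 product=0
t=2: arr=2 -> substrate=1 bound=2 product=0
t=3: arr=1 -> substrate=2 bound=2 product=0
t=4: arr=1 -> substrate=2 bound=2 product=1
t=5: arr=2 -> substrate=4 bound=2 product=1
t=6: arr=3 -> substrate=6 bound=2 product=2
t=7: arr=0 -> substrate=6 bound=2 product=2
t=8: arr=2 -> substrate=7 bound=2 product=3

Answer: 1 1 2 2 2 2 2 2 2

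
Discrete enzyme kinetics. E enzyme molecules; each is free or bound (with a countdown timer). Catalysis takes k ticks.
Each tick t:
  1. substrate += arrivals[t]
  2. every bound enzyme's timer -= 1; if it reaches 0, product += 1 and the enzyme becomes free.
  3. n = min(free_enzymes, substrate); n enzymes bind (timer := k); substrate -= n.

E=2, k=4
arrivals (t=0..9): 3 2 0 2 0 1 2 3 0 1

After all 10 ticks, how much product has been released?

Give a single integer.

t=0: arr=3 -> substrate=1 bound=2 product=0
t=1: arr=2 -> substrate=3 bound=2 product=0
t=2: arr=0 -> substrate=3 bound=2 product=0
t=3: arr=2 -> substrate=5 bound=2 product=0
t=4: arr=0 -> substrate=3 bound=2 product=2
t=5: arr=1 -> substrate=4 bound=2 product=2
t=6: arr=2 -> substrate=6 bound=2 product=2
t=7: arr=3 -> substrate=9 bound=2 product=2
t=8: arr=0 -> substrate=7 bound=2 product=4
t=9: arr=1 -> substrate=8 bound=2 product=4

Answer: 4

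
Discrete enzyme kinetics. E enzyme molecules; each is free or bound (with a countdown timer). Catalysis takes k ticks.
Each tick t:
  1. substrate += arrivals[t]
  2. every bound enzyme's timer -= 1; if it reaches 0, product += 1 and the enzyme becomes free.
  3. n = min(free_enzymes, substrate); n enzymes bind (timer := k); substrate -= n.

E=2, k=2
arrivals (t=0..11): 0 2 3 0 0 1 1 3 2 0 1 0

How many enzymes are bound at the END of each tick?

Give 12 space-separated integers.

t=0: arr=0 -> substrate=0 bound=0 product=0
t=1: arr=2 -> substrate=0 bound=2 product=0
t=2: arr=3 -> substrate=3 bound=2 product=0
t=3: arr=0 -> substrate=1 bound=2 product=2
t=4: arr=0 -> substrate=1 bound=2 product=2
t=5: arr=1 -> substrate=0 bound=2 product=4
t=6: arr=1 -> substrate=1 bound=2 product=4
t=7: arr=3 -> substrate=2 bound=2 product=6
t=8: arr=2 -> substrate=4 bound=2 product=6
t=9: arr=0 -> substrate=2 bound=2 product=8
t=10: arr=1 -> substrate=3 bound=2 product=8
t=11: arr=0 -> substrate=1 bound=2 product=10

Answer: 0 2 2 2 2 2 2 2 2 2 2 2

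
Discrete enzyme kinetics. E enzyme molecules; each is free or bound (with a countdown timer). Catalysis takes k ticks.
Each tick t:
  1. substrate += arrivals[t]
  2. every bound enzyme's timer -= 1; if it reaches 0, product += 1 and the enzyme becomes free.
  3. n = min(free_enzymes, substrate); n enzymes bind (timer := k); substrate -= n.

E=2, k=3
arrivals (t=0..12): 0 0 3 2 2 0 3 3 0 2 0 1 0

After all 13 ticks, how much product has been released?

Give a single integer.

t=0: arr=0 -> substrate=0 bound=0 product=0
t=1: arr=0 -> substrate=0 bound=0 product=0
t=2: arr=3 -> substrate=1 bound=2 product=0
t=3: arr=2 -> substrate=3 bound=2 product=0
t=4: arr=2 -> substrate=5 bound=2 product=0
t=5: arr=0 -> substrate=3 bound=2 product=2
t=6: arr=3 -> substrate=6 bound=2 product=2
t=7: arr=3 -> substrate=9 bound=2 product=2
t=8: arr=0 -> substrate=7 bound=2 product=4
t=9: arr=2 -> substrate=9 bound=2 product=4
t=10: arr=0 -> substrate=9 bound=2 product=4
t=11: arr=1 -> substrate=8 bound=2 product=6
t=12: arr=0 -> substrate=8 bound=2 product=6

Answer: 6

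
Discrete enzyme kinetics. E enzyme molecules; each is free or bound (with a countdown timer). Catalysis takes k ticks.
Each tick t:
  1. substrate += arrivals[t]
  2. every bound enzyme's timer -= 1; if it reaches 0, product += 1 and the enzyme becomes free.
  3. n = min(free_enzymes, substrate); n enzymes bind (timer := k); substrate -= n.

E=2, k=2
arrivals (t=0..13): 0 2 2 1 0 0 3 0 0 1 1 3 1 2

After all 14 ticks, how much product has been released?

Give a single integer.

Answer: 11

Derivation:
t=0: arr=0 -> substrate=0 bound=0 product=0
t=1: arr=2 -> substrate=0 bound=2 product=0
t=2: arr=2 -> substrate=2 bound=2 product=0
t=3: arr=1 -> substrate=1 bound=2 product=2
t=4: arr=0 -> substrate=1 bound=2 product=2
t=5: arr=0 -> substrate=0 bound=1 product=4
t=6: arr=3 -> substrate=2 bound=2 product=4
t=7: arr=0 -> substrate=1 bound=2 product=5
t=8: arr=0 -> substrate=0 bound=2 product=6
t=9: arr=1 -> substrate=0 bound=2 product=7
t=10: arr=1 -> substrate=0 bound=2 product=8
t=11: arr=3 -> substrate=2 bound=2 product=9
t=12: arr=1 -> substrate=2 bound=2 product=10
t=13: arr=2 -> substrate=3 bound=2 product=11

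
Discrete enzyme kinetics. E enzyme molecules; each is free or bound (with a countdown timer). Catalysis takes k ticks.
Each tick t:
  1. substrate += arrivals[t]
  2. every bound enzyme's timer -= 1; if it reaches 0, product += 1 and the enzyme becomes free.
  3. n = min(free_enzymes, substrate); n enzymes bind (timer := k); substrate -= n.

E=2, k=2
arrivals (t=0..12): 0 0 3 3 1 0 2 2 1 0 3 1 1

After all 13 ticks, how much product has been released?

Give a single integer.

t=0: arr=0 -> substrate=0 bound=0 product=0
t=1: arr=0 -> substrate=0 bound=0 product=0
t=2: arr=3 -> substrate=1 bound=2 product=0
t=3: arr=3 -> substrate=4 bound=2 product=0
t=4: arr=1 -> substrate=3 bound=2 product=2
t=5: arr=0 -> substrate=3 bound=2 product=2
t=6: arr=2 -> substrate=3 bound=2 product=4
t=7: arr=2 -> substrate=5 bound=2 product=4
t=8: arr=1 -> substrate=4 bound=2 product=6
t=9: arr=0 -> substrate=4 bound=2 product=6
t=10: arr=3 -> substrate=5 bound=2 product=8
t=11: arr=1 -> substrate=6 bound=2 product=8
t=12: arr=1 -> substrate=5 bound=2 product=10

Answer: 10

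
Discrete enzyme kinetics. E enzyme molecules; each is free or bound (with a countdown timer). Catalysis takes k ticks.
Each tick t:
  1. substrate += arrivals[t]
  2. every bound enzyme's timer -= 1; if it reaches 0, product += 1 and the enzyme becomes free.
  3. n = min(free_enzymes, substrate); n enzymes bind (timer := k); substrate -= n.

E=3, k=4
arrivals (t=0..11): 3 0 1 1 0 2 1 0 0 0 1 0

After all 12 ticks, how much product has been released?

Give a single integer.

t=0: arr=3 -> substrate=0 bound=3 product=0
t=1: arr=0 -> substrate=0 bound=3 product=0
t=2: arr=1 -> substrate=1 bound=3 product=0
t=3: arr=1 -> substrate=2 bound=3 product=0
t=4: arr=0 -> substrate=0 bound=2 product=3
t=5: arr=2 -> substrate=1 bound=3 product=3
t=6: arr=1 -> substrate=2 bound=3 product=3
t=7: arr=0 -> substrate=2 bound=3 product=3
t=8: arr=0 -> substrate=0 bound=3 product=5
t=9: arr=0 -> substrate=0 bound=2 product=6
t=10: arr=1 -> substrate=0 bound=3 product=6
t=11: arr=0 -> substrate=0 bound=3 product=6

Answer: 6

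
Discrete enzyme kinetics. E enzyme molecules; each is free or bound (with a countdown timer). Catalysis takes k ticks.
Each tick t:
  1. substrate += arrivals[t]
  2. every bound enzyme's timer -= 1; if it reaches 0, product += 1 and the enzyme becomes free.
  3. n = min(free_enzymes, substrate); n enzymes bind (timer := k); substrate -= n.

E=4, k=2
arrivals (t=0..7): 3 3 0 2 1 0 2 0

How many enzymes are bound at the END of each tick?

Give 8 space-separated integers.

Answer: 3 4 3 4 3 1 2 2

Derivation:
t=0: arr=3 -> substrate=0 bound=3 product=0
t=1: arr=3 -> substrate=2 bound=4 product=0
t=2: arr=0 -> substrate=0 bound=3 product=3
t=3: arr=2 -> substrate=0 bound=4 product=4
t=4: arr=1 -> substrate=0 bound=3 product=6
t=5: arr=0 -> substrate=0 bound=1 product=8
t=6: arr=2 -> substrate=0 bound=2 product=9
t=7: arr=0 -> substrate=0 bound=2 product=9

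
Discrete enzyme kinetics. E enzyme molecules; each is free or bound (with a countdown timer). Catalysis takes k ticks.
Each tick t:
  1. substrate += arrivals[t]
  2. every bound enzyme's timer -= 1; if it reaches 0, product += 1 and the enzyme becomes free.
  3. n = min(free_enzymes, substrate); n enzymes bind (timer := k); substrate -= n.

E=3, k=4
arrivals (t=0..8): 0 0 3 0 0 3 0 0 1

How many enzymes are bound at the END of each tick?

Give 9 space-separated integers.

t=0: arr=0 -> substrate=0 bound=0 product=0
t=1: arr=0 -> substrate=0 bound=0 product=0
t=2: arr=3 -> substrate=0 bound=3 product=0
t=3: arr=0 -> substrate=0 bound=3 product=0
t=4: arr=0 -> substrate=0 bound=3 product=0
t=5: arr=3 -> substrate=3 bound=3 product=0
t=6: arr=0 -> substrate=0 bound=3 product=3
t=7: arr=0 -> substrate=0 bound=3 product=3
t=8: arr=1 -> substrate=1 bound=3 product=3

Answer: 0 0 3 3 3 3 3 3 3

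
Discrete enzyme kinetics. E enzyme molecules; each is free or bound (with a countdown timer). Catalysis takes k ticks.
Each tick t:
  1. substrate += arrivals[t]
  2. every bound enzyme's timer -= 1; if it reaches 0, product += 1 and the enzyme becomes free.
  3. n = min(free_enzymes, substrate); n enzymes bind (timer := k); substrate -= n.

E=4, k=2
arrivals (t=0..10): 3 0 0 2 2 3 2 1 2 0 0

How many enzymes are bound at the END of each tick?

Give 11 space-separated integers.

Answer: 3 3 0 2 4 4 4 4 4 2 0

Derivation:
t=0: arr=3 -> substrate=0 bound=3 product=0
t=1: arr=0 -> substrate=0 bound=3 product=0
t=2: arr=0 -> substrate=0 bound=0 product=3
t=3: arr=2 -> substrate=0 bound=2 product=3
t=4: arr=2 -> substrate=0 bound=4 product=3
t=5: arr=3 -> substrate=1 bound=4 product=5
t=6: arr=2 -> substrate=1 bound=4 product=7
t=7: arr=1 -> substrate=0 bound=4 product=9
t=8: arr=2 -> substrate=0 bound=4 product=11
t=9: arr=0 -> substrate=0 bound=2 product=13
t=10: arr=0 -> substrate=0 bound=0 product=15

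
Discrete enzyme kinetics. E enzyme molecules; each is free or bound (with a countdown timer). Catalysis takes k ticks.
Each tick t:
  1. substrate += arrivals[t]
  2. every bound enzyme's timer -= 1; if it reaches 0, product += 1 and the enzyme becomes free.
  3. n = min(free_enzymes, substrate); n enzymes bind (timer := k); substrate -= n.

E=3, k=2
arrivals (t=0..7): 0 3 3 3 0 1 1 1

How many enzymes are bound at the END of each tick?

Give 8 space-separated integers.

t=0: arr=0 -> substrate=0 bound=0 product=0
t=1: arr=3 -> substrate=0 bound=3 product=0
t=2: arr=3 -> substrate=3 bound=3 product=0
t=3: arr=3 -> substrate=3 bound=3 product=3
t=4: arr=0 -> substrate=3 bound=3 product=3
t=5: arr=1 -> substrate=1 bound=3 product=6
t=6: arr=1 -> substrate=2 bound=3 product=6
t=7: arr=1 -> substrate=0 bound=3 product=9

Answer: 0 3 3 3 3 3 3 3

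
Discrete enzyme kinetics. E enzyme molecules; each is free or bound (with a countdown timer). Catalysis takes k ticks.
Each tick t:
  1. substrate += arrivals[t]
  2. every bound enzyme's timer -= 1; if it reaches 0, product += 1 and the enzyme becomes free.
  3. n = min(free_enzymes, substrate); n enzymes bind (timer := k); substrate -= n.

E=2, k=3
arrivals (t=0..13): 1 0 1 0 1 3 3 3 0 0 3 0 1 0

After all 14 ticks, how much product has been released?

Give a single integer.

Answer: 7

Derivation:
t=0: arr=1 -> substrate=0 bound=1 product=0
t=1: arr=0 -> substrate=0 bound=1 product=0
t=2: arr=1 -> substrate=0 bound=2 product=0
t=3: arr=0 -> substrate=0 bound=1 product=1
t=4: arr=1 -> substrate=0 bound=2 product=1
t=5: arr=3 -> substrate=2 bound=2 product=2
t=6: arr=3 -> substrate=5 bound=2 product=2
t=7: arr=3 -> substrate=7 bound=2 product=3
t=8: arr=0 -> substrate=6 bound=2 product=4
t=9: arr=0 -> substrate=6 bound=2 product=4
t=10: arr=3 -> substrate=8 bound=2 product=5
t=11: arr=0 -> substrate=7 bound=2 product=6
t=12: arr=1 -> substrate=8 bound=2 product=6
t=13: arr=0 -> substrate=7 bound=2 product=7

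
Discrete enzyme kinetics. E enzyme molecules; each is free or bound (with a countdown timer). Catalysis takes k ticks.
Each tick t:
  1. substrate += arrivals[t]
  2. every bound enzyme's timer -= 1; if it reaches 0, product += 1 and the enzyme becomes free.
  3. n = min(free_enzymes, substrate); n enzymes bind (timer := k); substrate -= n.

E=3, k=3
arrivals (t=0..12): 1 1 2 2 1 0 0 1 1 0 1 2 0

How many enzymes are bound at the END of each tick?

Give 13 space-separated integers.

Answer: 1 2 3 3 3 3 3 3 3 2 2 3 3

Derivation:
t=0: arr=1 -> substrate=0 bound=1 product=0
t=1: arr=1 -> substrate=0 bound=2 product=0
t=2: arr=2 -> substrate=1 bound=3 product=0
t=3: arr=2 -> substrate=2 bound=3 product=1
t=4: arr=1 -> substrate=2 bound=3 product=2
t=5: arr=0 -> substrate=1 bound=3 product=3
t=6: arr=0 -> substrate=0 bound=3 product=4
t=7: arr=1 -> substrate=0 bound=3 product=5
t=8: arr=1 -> substrate=0 bound=3 product=6
t=9: arr=0 -> substrate=0 bound=2 product=7
t=10: arr=1 -> substrate=0 bound=2 product=8
t=11: arr=2 -> substrate=0 bound=3 product=9
t=12: arr=0 -> substrate=0 bound=3 product=9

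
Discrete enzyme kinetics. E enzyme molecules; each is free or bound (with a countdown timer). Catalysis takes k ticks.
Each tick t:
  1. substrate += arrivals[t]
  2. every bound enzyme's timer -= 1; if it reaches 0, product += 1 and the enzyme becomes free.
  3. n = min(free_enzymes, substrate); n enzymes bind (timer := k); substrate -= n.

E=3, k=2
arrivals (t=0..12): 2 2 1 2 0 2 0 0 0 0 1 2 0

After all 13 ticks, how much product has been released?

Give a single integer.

Answer: 10

Derivation:
t=0: arr=2 -> substrate=0 bound=2 product=0
t=1: arr=2 -> substrate=1 bound=3 product=0
t=2: arr=1 -> substrate=0 bound=3 product=2
t=3: arr=2 -> substrate=1 bound=3 product=3
t=4: arr=0 -> substrate=0 bound=2 product=5
t=5: arr=2 -> substrate=0 bound=3 product=6
t=6: arr=0 -> substrate=0 bound=2 product=7
t=7: arr=0 -> substrate=0 bound=0 product=9
t=8: arr=0 -> substrate=0 bound=0 product=9
t=9: arr=0 -> substrate=0 bound=0 product=9
t=10: arr=1 -> substrate=0 bound=1 product=9
t=11: arr=2 -> substrate=0 bound=3 product=9
t=12: arr=0 -> substrate=0 bound=2 product=10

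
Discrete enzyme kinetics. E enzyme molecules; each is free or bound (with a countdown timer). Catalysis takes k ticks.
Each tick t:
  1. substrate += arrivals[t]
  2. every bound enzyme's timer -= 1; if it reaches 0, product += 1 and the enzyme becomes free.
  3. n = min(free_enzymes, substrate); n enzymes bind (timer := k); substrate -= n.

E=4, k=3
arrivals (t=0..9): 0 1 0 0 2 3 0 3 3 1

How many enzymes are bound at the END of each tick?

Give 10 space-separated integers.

t=0: arr=0 -> substrate=0 bound=0 product=0
t=1: arr=1 -> substrate=0 bound=1 product=0
t=2: arr=0 -> substrate=0 bound=1 product=0
t=3: arr=0 -> substrate=0 bound=1 product=0
t=4: arr=2 -> substrate=0 bound=2 product=1
t=5: arr=3 -> substrate=1 bound=4 product=1
t=6: arr=0 -> substrate=1 bound=4 product=1
t=7: arr=3 -> substrate=2 bound=4 product=3
t=8: arr=3 -> substrate=3 bound=4 product=5
t=9: arr=1 -> substrate=4 bound=4 product=5

Answer: 0 1 1 1 2 4 4 4 4 4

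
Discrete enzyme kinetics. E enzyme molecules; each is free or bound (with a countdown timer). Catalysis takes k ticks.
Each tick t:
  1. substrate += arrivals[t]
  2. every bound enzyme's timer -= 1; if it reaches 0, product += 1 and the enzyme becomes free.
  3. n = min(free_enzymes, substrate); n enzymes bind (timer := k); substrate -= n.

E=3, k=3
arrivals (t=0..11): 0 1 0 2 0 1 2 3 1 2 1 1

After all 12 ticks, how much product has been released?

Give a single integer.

t=0: arr=0 -> substrate=0 bound=0 product=0
t=1: arr=1 -> substrate=0 bound=1 product=0
t=2: arr=0 -> substrate=0 bound=1 product=0
t=3: arr=2 -> substrate=0 bound=3 product=0
t=4: arr=0 -> substrate=0 bound=2 product=1
t=5: arr=1 -> substrate=0 bound=3 product=1
t=6: arr=2 -> substrate=0 bound=3 product=3
t=7: arr=3 -> substrate=3 bound=3 product=3
t=8: arr=1 -> substrate=3 bound=3 product=4
t=9: arr=2 -> substrate=3 bound=3 product=6
t=10: arr=1 -> substrate=4 bound=3 product=6
t=11: arr=1 -> substrate=4 bound=3 product=7

Answer: 7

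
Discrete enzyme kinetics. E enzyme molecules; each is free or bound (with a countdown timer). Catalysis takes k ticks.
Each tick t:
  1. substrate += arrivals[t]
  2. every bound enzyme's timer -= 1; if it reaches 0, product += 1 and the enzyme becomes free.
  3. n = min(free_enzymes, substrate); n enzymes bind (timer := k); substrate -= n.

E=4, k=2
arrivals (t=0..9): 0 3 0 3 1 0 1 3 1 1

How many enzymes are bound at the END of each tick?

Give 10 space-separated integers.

t=0: arr=0 -> substrate=0 bound=0 product=0
t=1: arr=3 -> substrate=0 bound=3 product=0
t=2: arr=0 -> substrate=0 bound=3 product=0
t=3: arr=3 -> substrate=0 bound=3 product=3
t=4: arr=1 -> substrate=0 bound=4 product=3
t=5: arr=0 -> substrate=0 bound=1 product=6
t=6: arr=1 -> substrate=0 bound=1 product=7
t=7: arr=3 -> substrate=0 bound=4 product=7
t=8: arr=1 -> substrate=0 bound=4 product=8
t=9: arr=1 -> substrate=0 bound=2 product=11

Answer: 0 3 3 3 4 1 1 4 4 2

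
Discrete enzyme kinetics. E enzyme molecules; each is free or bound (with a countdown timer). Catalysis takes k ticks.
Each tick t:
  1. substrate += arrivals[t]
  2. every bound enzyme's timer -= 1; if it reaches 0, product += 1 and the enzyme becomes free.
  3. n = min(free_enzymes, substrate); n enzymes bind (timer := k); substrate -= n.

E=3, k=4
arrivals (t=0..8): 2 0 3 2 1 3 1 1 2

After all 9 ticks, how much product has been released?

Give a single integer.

Answer: 5

Derivation:
t=0: arr=2 -> substrate=0 bound=2 product=0
t=1: arr=0 -> substrate=0 bound=2 product=0
t=2: arr=3 -> substrate=2 bound=3 product=0
t=3: arr=2 -> substrate=4 bound=3 product=0
t=4: arr=1 -> substrate=3 bound=3 product=2
t=5: arr=3 -> substrate=6 bound=3 product=2
t=6: arr=1 -> substrate=6 bound=3 product=3
t=7: arr=1 -> substrate=7 bound=3 product=3
t=8: arr=2 -> substrate=7 bound=3 product=5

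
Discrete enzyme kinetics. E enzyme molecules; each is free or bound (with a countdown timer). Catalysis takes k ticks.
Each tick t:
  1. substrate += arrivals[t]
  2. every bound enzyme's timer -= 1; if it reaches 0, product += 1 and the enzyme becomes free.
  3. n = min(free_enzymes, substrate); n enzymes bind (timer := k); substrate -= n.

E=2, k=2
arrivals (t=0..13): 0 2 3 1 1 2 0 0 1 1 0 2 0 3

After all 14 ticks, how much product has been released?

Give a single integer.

t=0: arr=0 -> substrate=0 bound=0 product=0
t=1: arr=2 -> substrate=0 bound=2 product=0
t=2: arr=3 -> substrate=3 bound=2 product=0
t=3: arr=1 -> substrate=2 bound=2 product=2
t=4: arr=1 -> substrate=3 bound=2 product=2
t=5: arr=2 -> substrate=3 bound=2 product=4
t=6: arr=0 -> substrate=3 bound=2 product=4
t=7: arr=0 -> substrate=1 bound=2 product=6
t=8: arr=1 -> substrate=2 bound=2 product=6
t=9: arr=1 -> substrate=1 bound=2 product=8
t=10: arr=0 -> substrate=1 bound=2 product=8
t=11: arr=2 -> substrate=1 bound=2 product=10
t=12: arr=0 -> substrate=1 bound=2 product=10
t=13: arr=3 -> substrate=2 bound=2 product=12

Answer: 12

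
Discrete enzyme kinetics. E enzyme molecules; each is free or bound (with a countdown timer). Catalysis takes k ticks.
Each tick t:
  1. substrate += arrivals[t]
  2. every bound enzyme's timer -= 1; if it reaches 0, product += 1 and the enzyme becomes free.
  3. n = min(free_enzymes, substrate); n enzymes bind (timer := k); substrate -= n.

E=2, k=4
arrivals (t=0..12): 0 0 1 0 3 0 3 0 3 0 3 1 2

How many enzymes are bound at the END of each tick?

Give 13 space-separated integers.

Answer: 0 0 1 1 2 2 2 2 2 2 2 2 2

Derivation:
t=0: arr=0 -> substrate=0 bound=0 product=0
t=1: arr=0 -> substrate=0 bound=0 product=0
t=2: arr=1 -> substrate=0 bound=1 product=0
t=3: arr=0 -> substrate=0 bound=1 product=0
t=4: arr=3 -> substrate=2 bound=2 product=0
t=5: arr=0 -> substrate=2 bound=2 product=0
t=6: arr=3 -> substrate=4 bound=2 product=1
t=7: arr=0 -> substrate=4 bound=2 product=1
t=8: arr=3 -> substrate=6 bound=2 product=2
t=9: arr=0 -> substrate=6 bound=2 product=2
t=10: arr=3 -> substrate=8 bound=2 product=3
t=11: arr=1 -> substrate=9 bound=2 product=3
t=12: arr=2 -> substrate=10 bound=2 product=4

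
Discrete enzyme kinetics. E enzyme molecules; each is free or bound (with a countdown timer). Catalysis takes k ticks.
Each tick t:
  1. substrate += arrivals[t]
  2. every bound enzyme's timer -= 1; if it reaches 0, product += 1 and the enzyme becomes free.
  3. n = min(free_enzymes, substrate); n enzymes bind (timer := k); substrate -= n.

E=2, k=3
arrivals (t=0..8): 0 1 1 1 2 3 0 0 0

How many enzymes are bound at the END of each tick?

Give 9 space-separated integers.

t=0: arr=0 -> substrate=0 bound=0 product=0
t=1: arr=1 -> substrate=0 bound=1 product=0
t=2: arr=1 -> substrate=0 bound=2 product=0
t=3: arr=1 -> substrate=1 bound=2 product=0
t=4: arr=2 -> substrate=2 bound=2 product=1
t=5: arr=3 -> substrate=4 bound=2 product=2
t=6: arr=0 -> substrate=4 bound=2 product=2
t=7: arr=0 -> substrate=3 bound=2 product=3
t=8: arr=0 -> substrate=2 bound=2 product=4

Answer: 0 1 2 2 2 2 2 2 2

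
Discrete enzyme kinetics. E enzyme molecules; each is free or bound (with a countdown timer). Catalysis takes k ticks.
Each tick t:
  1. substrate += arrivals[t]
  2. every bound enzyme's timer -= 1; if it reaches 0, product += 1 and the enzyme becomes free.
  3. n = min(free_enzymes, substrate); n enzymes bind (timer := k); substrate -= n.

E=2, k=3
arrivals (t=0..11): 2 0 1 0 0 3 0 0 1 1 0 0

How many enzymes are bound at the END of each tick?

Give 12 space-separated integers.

Answer: 2 2 2 1 1 2 2 2 2 2 2 2

Derivation:
t=0: arr=2 -> substrate=0 bound=2 product=0
t=1: arr=0 -> substrate=0 bound=2 product=0
t=2: arr=1 -> substrate=1 bound=2 product=0
t=3: arr=0 -> substrate=0 bound=1 product=2
t=4: arr=0 -> substrate=0 bound=1 product=2
t=5: arr=3 -> substrate=2 bound=2 product=2
t=6: arr=0 -> substrate=1 bound=2 product=3
t=7: arr=0 -> substrate=1 bound=2 product=3
t=8: arr=1 -> substrate=1 bound=2 product=4
t=9: arr=1 -> substrate=1 bound=2 product=5
t=10: arr=0 -> substrate=1 bound=2 product=5
t=11: arr=0 -> substrate=0 bound=2 product=6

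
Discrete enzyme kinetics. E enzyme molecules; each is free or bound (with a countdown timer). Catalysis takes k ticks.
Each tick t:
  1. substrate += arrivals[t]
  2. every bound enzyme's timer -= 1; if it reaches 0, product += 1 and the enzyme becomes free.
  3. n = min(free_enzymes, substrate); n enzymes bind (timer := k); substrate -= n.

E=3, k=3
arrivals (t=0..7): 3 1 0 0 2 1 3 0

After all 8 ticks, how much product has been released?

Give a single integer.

t=0: arr=3 -> substrate=0 bound=3 product=0
t=1: arr=1 -> substrate=1 bound=3 product=0
t=2: arr=0 -> substrate=1 bound=3 product=0
t=3: arr=0 -> substrate=0 bound=1 product=3
t=4: arr=2 -> substrate=0 bound=3 product=3
t=5: arr=1 -> substrate=1 bound=3 product=3
t=6: arr=3 -> substrate=3 bound=3 product=4
t=7: arr=0 -> substrate=1 bound=3 product=6

Answer: 6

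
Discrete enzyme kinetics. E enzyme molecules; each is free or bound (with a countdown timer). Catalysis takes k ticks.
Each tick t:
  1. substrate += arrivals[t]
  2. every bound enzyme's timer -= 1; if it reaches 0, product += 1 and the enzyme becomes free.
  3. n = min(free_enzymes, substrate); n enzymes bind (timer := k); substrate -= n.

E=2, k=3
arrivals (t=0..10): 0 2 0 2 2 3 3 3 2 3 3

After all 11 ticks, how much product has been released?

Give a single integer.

t=0: arr=0 -> substrate=0 bound=0 product=0
t=1: arr=2 -> substrate=0 bound=2 product=0
t=2: arr=0 -> substrate=0 bound=2 product=0
t=3: arr=2 -> substrate=2 bound=2 product=0
t=4: arr=2 -> substrate=2 bound=2 product=2
t=5: arr=3 -> substrate=5 bound=2 product=2
t=6: arr=3 -> substrate=8 bound=2 product=2
t=7: arr=3 -> substrate=9 bound=2 product=4
t=8: arr=2 -> substrate=11 bound=2 product=4
t=9: arr=3 -> substrate=14 bound=2 product=4
t=10: arr=3 -> substrate=15 bound=2 product=6

Answer: 6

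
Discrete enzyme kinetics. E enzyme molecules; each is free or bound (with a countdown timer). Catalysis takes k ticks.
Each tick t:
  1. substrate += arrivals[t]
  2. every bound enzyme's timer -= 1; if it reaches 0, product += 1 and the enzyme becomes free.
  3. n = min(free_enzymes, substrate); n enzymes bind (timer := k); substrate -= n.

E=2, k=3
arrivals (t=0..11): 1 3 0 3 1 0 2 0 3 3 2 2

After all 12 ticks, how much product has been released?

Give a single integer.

Answer: 6

Derivation:
t=0: arr=1 -> substrate=0 bound=1 product=0
t=1: arr=3 -> substrate=2 bound=2 product=0
t=2: arr=0 -> substrate=2 bound=2 product=0
t=3: arr=3 -> substrate=4 bound=2 product=1
t=4: arr=1 -> substrate=4 bound=2 product=2
t=5: arr=0 -> substrate=4 bound=2 product=2
t=6: arr=2 -> substrate=5 bound=2 product=3
t=7: arr=0 -> substrate=4 bound=2 product=4
t=8: arr=3 -> substrate=7 bound=2 product=4
t=9: arr=3 -> substrate=9 bound=2 product=5
t=10: arr=2 -> substrate=10 bound=2 product=6
t=11: arr=2 -> substrate=12 bound=2 product=6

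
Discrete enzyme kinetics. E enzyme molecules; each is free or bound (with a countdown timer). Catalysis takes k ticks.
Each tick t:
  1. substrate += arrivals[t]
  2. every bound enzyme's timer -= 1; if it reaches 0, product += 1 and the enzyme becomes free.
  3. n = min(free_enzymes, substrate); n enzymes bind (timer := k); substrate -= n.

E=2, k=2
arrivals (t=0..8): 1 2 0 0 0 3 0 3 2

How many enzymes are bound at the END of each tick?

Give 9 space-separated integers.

t=0: arr=1 -> substrate=0 bound=1 product=0
t=1: arr=2 -> substrate=1 bound=2 product=0
t=2: arr=0 -> substrate=0 bound=2 product=1
t=3: arr=0 -> substrate=0 bound=1 product=2
t=4: arr=0 -> substrate=0 bound=0 product=3
t=5: arr=3 -> substrate=1 bound=2 product=3
t=6: arr=0 -> substrate=1 bound=2 product=3
t=7: arr=3 -> substrate=2 bound=2 product=5
t=8: arr=2 -> substrate=4 bound=2 product=5

Answer: 1 2 2 1 0 2 2 2 2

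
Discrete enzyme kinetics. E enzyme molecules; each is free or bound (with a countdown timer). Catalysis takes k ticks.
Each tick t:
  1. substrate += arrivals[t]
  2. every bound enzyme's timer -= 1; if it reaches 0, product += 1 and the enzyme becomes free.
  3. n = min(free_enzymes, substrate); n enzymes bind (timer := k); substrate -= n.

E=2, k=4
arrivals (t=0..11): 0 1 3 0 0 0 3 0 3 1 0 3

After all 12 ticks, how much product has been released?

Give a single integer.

Answer: 4

Derivation:
t=0: arr=0 -> substrate=0 bound=0 product=0
t=1: arr=1 -> substrate=0 bound=1 product=0
t=2: arr=3 -> substrate=2 bound=2 product=0
t=3: arr=0 -> substrate=2 bound=2 product=0
t=4: arr=0 -> substrate=2 bound=2 product=0
t=5: arr=0 -> substrate=1 bound=2 product=1
t=6: arr=3 -> substrate=3 bound=2 product=2
t=7: arr=0 -> substrate=3 bound=2 product=2
t=8: arr=3 -> substrate=6 bound=2 product=2
t=9: arr=1 -> substrate=6 bound=2 product=3
t=10: arr=0 -> substrate=5 bound=2 product=4
t=11: arr=3 -> substrate=8 bound=2 product=4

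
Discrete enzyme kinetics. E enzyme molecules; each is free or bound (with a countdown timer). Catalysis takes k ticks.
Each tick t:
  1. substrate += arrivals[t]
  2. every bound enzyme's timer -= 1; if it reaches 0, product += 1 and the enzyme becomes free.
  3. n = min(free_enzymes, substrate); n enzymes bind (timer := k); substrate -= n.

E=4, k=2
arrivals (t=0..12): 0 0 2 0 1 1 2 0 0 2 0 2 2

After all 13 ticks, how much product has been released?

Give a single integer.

t=0: arr=0 -> substrate=0 bound=0 product=0
t=1: arr=0 -> substrate=0 bound=0 product=0
t=2: arr=2 -> substrate=0 bound=2 product=0
t=3: arr=0 -> substrate=0 bound=2 product=0
t=4: arr=1 -> substrate=0 bound=1 product=2
t=5: arr=1 -> substrate=0 bound=2 product=2
t=6: arr=2 -> substrate=0 bound=3 product=3
t=7: arr=0 -> substrate=0 bound=2 product=4
t=8: arr=0 -> substrate=0 bound=0 product=6
t=9: arr=2 -> substrate=0 bound=2 product=6
t=10: arr=0 -> substrate=0 bound=2 product=6
t=11: arr=2 -> substrate=0 bound=2 product=8
t=12: arr=2 -> substrate=0 bound=4 product=8

Answer: 8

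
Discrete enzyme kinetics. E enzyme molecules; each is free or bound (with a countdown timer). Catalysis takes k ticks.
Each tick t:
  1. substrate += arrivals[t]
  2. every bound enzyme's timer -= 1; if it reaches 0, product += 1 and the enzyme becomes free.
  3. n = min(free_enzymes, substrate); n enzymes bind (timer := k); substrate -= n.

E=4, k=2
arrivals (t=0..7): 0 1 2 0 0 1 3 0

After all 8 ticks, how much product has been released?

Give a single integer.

Answer: 4

Derivation:
t=0: arr=0 -> substrate=0 bound=0 product=0
t=1: arr=1 -> substrate=0 bound=1 product=0
t=2: arr=2 -> substrate=0 bound=3 product=0
t=3: arr=0 -> substrate=0 bound=2 product=1
t=4: arr=0 -> substrate=0 bound=0 product=3
t=5: arr=1 -> substrate=0 bound=1 product=3
t=6: arr=3 -> substrate=0 bound=4 product=3
t=7: arr=0 -> substrate=0 bound=3 product=4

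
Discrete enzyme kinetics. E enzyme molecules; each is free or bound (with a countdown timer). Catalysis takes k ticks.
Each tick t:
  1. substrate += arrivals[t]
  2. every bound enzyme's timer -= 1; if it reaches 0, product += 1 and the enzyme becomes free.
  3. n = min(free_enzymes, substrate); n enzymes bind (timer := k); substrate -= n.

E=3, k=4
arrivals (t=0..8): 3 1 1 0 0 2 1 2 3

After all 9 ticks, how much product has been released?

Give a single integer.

t=0: arr=3 -> substrate=0 bound=3 product=0
t=1: arr=1 -> substrate=1 bound=3 product=0
t=2: arr=1 -> substrate=2 bound=3 product=0
t=3: arr=0 -> substrate=2 bound=3 product=0
t=4: arr=0 -> substrate=0 bound=2 product=3
t=5: arr=2 -> substrate=1 bound=3 product=3
t=6: arr=1 -> substrate=2 bound=3 product=3
t=7: arr=2 -> substrate=4 bound=3 product=3
t=8: arr=3 -> substrate=5 bound=3 product=5

Answer: 5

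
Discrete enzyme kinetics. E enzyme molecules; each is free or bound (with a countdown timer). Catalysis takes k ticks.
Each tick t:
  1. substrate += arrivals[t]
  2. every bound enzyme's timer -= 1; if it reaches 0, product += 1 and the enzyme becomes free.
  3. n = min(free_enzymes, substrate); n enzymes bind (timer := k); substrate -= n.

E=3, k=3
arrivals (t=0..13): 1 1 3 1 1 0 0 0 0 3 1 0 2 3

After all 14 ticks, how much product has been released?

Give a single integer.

t=0: arr=1 -> substrate=0 bound=1 product=0
t=1: arr=1 -> substrate=0 bound=2 product=0
t=2: arr=3 -> substrate=2 bound=3 product=0
t=3: arr=1 -> substrate=2 bound=3 product=1
t=4: arr=1 -> substrate=2 bound=3 product=2
t=5: arr=0 -> substrate=1 bound=3 product=3
t=6: arr=0 -> substrate=0 bound=3 product=4
t=7: arr=0 -> substrate=0 bound=2 product=5
t=8: arr=0 -> substrate=0 bound=1 product=6
t=9: arr=3 -> substrate=0 bound=3 product=7
t=10: arr=1 -> substrate=1 bound=3 product=7
t=11: arr=0 -> substrate=1 bound=3 product=7
t=12: arr=2 -> substrate=0 bound=3 product=10
t=13: arr=3 -> substrate=3 bound=3 product=10

Answer: 10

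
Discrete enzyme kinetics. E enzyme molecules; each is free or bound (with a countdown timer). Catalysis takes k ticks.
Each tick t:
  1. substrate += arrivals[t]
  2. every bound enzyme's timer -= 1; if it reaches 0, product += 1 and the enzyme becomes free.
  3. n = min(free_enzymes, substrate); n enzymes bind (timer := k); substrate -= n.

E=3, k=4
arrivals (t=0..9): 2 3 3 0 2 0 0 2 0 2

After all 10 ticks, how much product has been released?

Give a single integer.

Answer: 6

Derivation:
t=0: arr=2 -> substrate=0 bound=2 product=0
t=1: arr=3 -> substrate=2 bound=3 product=0
t=2: arr=3 -> substrate=5 bound=3 product=0
t=3: arr=0 -> substrate=5 bound=3 product=0
t=4: arr=2 -> substrate=5 bound=3 product=2
t=5: arr=0 -> substrate=4 bound=3 product=3
t=6: arr=0 -> substrate=4 bound=3 product=3
t=7: arr=2 -> substrate=6 bound=3 product=3
t=8: arr=0 -> substrate=4 bound=3 product=5
t=9: arr=2 -> substrate=5 bound=3 product=6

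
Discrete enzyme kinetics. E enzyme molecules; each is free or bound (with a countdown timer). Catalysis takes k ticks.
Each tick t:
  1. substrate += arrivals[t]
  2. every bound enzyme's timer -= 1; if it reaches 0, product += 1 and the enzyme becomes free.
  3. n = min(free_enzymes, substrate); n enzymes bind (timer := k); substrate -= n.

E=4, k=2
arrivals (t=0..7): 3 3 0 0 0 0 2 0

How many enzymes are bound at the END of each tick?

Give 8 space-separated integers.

t=0: arr=3 -> substrate=0 bound=3 product=0
t=1: arr=3 -> substrate=2 bound=4 product=0
t=2: arr=0 -> substrate=0 bound=3 product=3
t=3: arr=0 -> substrate=0 bound=2 product=4
t=4: arr=0 -> substrate=0 bound=0 product=6
t=5: arr=0 -> substrate=0 bound=0 product=6
t=6: arr=2 -> substrate=0 bound=2 product=6
t=7: arr=0 -> substrate=0 bound=2 product=6

Answer: 3 4 3 2 0 0 2 2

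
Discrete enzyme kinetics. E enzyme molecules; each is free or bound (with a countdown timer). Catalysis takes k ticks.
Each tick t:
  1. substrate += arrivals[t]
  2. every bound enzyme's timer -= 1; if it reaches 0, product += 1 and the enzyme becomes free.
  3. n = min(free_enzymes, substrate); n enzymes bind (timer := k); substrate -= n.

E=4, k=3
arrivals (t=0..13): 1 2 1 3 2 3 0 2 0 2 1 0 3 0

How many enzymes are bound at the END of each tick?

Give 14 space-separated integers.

t=0: arr=1 -> substrate=0 bound=1 product=0
t=1: arr=2 -> substrate=0 bound=3 product=0
t=2: arr=1 -> substrate=0 bound=4 product=0
t=3: arr=3 -> substrate=2 bound=4 product=1
t=4: arr=2 -> substrate=2 bound=4 product=3
t=5: arr=3 -> substrate=4 bound=4 product=4
t=6: arr=0 -> substrate=3 bound=4 product=5
t=7: arr=2 -> substrate=3 bound=4 product=7
t=8: arr=0 -> substrate=2 bound=4 product=8
t=9: arr=2 -> substrate=3 bound=4 product=9
t=10: arr=1 -> substrate=2 bound=4 product=11
t=11: arr=0 -> substrate=1 bound=4 product=12
t=12: arr=3 -> substrate=3 bound=4 product=13
t=13: arr=0 -> substrate=1 bound=4 product=15

Answer: 1 3 4 4 4 4 4 4 4 4 4 4 4 4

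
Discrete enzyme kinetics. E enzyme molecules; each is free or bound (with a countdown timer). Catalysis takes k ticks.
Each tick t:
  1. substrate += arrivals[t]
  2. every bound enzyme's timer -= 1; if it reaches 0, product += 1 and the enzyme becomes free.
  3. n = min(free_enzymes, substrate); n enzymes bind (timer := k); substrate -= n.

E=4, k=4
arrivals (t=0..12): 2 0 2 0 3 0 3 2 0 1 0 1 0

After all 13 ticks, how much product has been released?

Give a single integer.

t=0: arr=2 -> substrate=0 bound=2 product=0
t=1: arr=0 -> substrate=0 bound=2 product=0
t=2: arr=2 -> substrate=0 bound=4 product=0
t=3: arr=0 -> substrate=0 bound=4 product=0
t=4: arr=3 -> substrate=1 bound=4 product=2
t=5: arr=0 -> substrate=1 bound=4 product=2
t=6: arr=3 -> substrate=2 bound=4 product=4
t=7: arr=2 -> substrate=4 bound=4 product=4
t=8: arr=0 -> substrate=2 bound=4 product=6
t=9: arr=1 -> substrate=3 bound=4 product=6
t=10: arr=0 -> substrate=1 bound=4 product=8
t=11: arr=1 -> substrate=2 bound=4 product=8
t=12: arr=0 -> substrate=0 bound=4 product=10

Answer: 10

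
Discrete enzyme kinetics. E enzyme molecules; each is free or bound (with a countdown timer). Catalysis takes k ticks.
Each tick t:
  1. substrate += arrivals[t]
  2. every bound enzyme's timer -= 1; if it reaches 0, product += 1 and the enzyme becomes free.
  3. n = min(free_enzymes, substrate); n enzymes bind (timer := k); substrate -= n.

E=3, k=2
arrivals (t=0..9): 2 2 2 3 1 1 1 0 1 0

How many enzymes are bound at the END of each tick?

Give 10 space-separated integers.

t=0: arr=2 -> substrate=0 bound=2 product=0
t=1: arr=2 -> substrate=1 bound=3 product=0
t=2: arr=2 -> substrate=1 bound=3 product=2
t=3: arr=3 -> substrate=3 bound=3 product=3
t=4: arr=1 -> substrate=2 bound=3 product=5
t=5: arr=1 -> substrate=2 bound=3 product=6
t=6: arr=1 -> substrate=1 bound=3 product=8
t=7: arr=0 -> substrate=0 bound=3 product=9
t=8: arr=1 -> substrate=0 bound=2 product=11
t=9: arr=0 -> substrate=0 bound=1 product=12

Answer: 2 3 3 3 3 3 3 3 2 1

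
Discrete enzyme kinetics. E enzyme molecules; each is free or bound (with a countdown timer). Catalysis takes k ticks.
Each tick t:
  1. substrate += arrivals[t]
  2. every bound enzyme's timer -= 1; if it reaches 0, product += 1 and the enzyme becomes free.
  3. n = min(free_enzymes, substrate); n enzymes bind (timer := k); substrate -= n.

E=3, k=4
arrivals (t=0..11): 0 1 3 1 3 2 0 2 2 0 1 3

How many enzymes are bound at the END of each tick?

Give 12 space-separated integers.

Answer: 0 1 3 3 3 3 3 3 3 3 3 3

Derivation:
t=0: arr=0 -> substrate=0 bound=0 product=0
t=1: arr=1 -> substrate=0 bound=1 product=0
t=2: arr=3 -> substrate=1 bound=3 product=0
t=3: arr=1 -> substrate=2 bound=3 product=0
t=4: arr=3 -> substrate=5 bound=3 product=0
t=5: arr=2 -> substrate=6 bound=3 product=1
t=6: arr=0 -> substrate=4 bound=3 product=3
t=7: arr=2 -> substrate=6 bound=3 product=3
t=8: arr=2 -> substrate=8 bound=3 product=3
t=9: arr=0 -> substrate=7 bound=3 product=4
t=10: arr=1 -> substrate=6 bound=3 product=6
t=11: arr=3 -> substrate=9 bound=3 product=6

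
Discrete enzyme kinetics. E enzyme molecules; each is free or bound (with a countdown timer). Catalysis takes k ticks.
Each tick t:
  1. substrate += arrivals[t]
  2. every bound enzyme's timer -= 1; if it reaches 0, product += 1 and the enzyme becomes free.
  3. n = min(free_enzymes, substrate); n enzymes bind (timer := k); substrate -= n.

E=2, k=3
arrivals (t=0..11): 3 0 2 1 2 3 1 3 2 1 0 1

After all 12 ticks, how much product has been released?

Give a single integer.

Answer: 6

Derivation:
t=0: arr=3 -> substrate=1 bound=2 product=0
t=1: arr=0 -> substrate=1 bound=2 product=0
t=2: arr=2 -> substrate=3 bound=2 product=0
t=3: arr=1 -> substrate=2 bound=2 product=2
t=4: arr=2 -> substrate=4 bound=2 product=2
t=5: arr=3 -> substrate=7 bound=2 product=2
t=6: arr=1 -> substrate=6 bound=2 product=4
t=7: arr=3 -> substrate=9 bound=2 product=4
t=8: arr=2 -> substrate=11 bound=2 product=4
t=9: arr=1 -> substrate=10 bound=2 product=6
t=10: arr=0 -> substrate=10 bound=2 product=6
t=11: arr=1 -> substrate=11 bound=2 product=6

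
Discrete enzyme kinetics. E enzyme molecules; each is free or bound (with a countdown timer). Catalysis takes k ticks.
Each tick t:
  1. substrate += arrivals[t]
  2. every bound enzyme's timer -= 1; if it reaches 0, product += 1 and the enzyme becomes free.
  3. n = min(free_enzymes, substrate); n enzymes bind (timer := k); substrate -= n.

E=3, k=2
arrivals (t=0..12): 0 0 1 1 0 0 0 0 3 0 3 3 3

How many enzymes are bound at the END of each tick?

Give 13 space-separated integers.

Answer: 0 0 1 2 1 0 0 0 3 3 3 3 3

Derivation:
t=0: arr=0 -> substrate=0 bound=0 product=0
t=1: arr=0 -> substrate=0 bound=0 product=0
t=2: arr=1 -> substrate=0 bound=1 product=0
t=3: arr=1 -> substrate=0 bound=2 product=0
t=4: arr=0 -> substrate=0 bound=1 product=1
t=5: arr=0 -> substrate=0 bound=0 product=2
t=6: arr=0 -> substrate=0 bound=0 product=2
t=7: arr=0 -> substrate=0 bound=0 product=2
t=8: arr=3 -> substrate=0 bound=3 product=2
t=9: arr=0 -> substrate=0 bound=3 product=2
t=10: arr=3 -> substrate=0 bound=3 product=5
t=11: arr=3 -> substrate=3 bound=3 product=5
t=12: arr=3 -> substrate=3 bound=3 product=8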